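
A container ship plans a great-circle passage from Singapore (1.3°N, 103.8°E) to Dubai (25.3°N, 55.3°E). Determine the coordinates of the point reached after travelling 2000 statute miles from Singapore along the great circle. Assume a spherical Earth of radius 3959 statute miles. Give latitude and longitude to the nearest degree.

≈ 16°N, 78°E

Convert each endpoint to a unit vector on the sphere (x = cos φ cos λ, y = cos φ sin λ, z = sin φ).
The central angle between the endpoints is δ = arccos(p₁·p₂) ≈ 0.916 rad (52.5°). The total great-circle distance is δ·R ≈ 0.916 × 3959 ≈ 3628 mi, so the target fraction is f = 2000/3628 ≈ 0.551.
Interpolate at f ≈ 0.551 with slerp weights a = sin((1−f)δ)/sin δ ≈ 0.504, b = sin(fδ)/sin δ ≈ 0.610.
p = a·p₁ + b·p₂ ≈ (0.194, 0.943, 0.272); φ = arcsin(p_z) ≈ 15.79°, λ = atan2(p_y, p_x) ≈ 78.38°.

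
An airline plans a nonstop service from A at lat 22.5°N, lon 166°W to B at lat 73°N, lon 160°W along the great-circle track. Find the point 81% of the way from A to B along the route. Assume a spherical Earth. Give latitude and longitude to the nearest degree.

Convert each endpoint to a unit vector on the sphere (x = cos φ cos λ, y = cos φ sin λ, z = sin φ).
The central angle between the endpoints is δ = arccos(p₁·p₂) ≈ 0.883 rad (50.6°).
Interpolate at f = 0.81 with slerp weights a = sin((1−f)δ)/sin δ ≈ 0.216, b = sin(fδ)/sin δ ≈ 0.849.
p = a·p₁ + b·p₂ ≈ (-0.427, -0.133, 0.894); φ = arcsin(p_z) ≈ 63.43°, λ = atan2(p_y, p_x) ≈ -162.67°.

≈ lat 63°N, lon 163°W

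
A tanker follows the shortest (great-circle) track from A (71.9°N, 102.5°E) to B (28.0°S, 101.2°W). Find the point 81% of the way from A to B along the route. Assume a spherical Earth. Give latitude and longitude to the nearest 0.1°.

≈ (2.8°S, 105.5°W)

From cos δ = sin φ₁ sin φ₂ + cos φ₁ cos φ₂ cos Δλ, the central angle is δ ≈ 2.343 rad (134.2°).
Interpolate at f = 0.81 with slerp weights a = sin((1−f)δ)/sin δ ≈ 0.601, b = sin(fδ)/sin δ ≈ 1.322.
p = a·p₁ + b·p₂ ≈ (-0.267, -0.962, -0.049); φ = arcsin(p_z) ≈ -2.83°, λ = atan2(p_y, p_x) ≈ -105.51°.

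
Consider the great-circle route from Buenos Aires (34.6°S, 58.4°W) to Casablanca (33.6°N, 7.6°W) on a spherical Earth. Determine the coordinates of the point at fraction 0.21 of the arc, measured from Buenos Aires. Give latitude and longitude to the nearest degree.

≈ (21°S, 46°W)

Write both endpoints as unit vectors p₁, p₂ with components (cos φ cos λ, cos φ sin λ, sin φ).
The central angle between the endpoints is δ = arccos(p₁·p₂) ≈ 1.451 rad (83.2°).
Interpolate at f = 0.21 with slerp weights a = sin((1−f)δ)/sin δ ≈ 0.918, b = sin(fδ)/sin δ ≈ 0.302.
p = a·p₁ + b·p₂ ≈ (0.645, -0.677, -0.354); φ = arcsin(p_z) ≈ -20.73°, λ = atan2(p_y, p_x) ≈ -46.36°.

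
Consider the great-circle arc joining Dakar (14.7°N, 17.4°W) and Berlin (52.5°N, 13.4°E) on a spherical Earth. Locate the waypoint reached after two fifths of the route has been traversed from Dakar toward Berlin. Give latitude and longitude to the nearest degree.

≈ 31°N, 8°W

Convert each endpoint to a unit vector on the sphere (x = cos φ cos λ, y = cos φ sin λ, z = sin φ).
The central angle between the endpoints is δ = arccos(p₁·p₂) ≈ 0.785 rad (45.0°).
Interpolate at f = 2/5 with slerp weights a = sin((1−f)δ)/sin δ ≈ 0.642, b = sin(fδ)/sin δ ≈ 0.437.
p = a·p₁ + b·p₂ ≈ (0.851, -0.124, 0.510); φ = arcsin(p_z) ≈ 30.64°, λ = atan2(p_y, p_x) ≈ -8.29°.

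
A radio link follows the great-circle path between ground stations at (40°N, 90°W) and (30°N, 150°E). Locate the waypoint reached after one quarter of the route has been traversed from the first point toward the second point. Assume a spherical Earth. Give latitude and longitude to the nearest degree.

≈ (52°N, 118°W)

Write both endpoints as unit vectors p₁, p₂ with components (cos φ cos λ, cos φ sin λ, sin φ).
The central angle between the endpoints is δ = arccos(p₁·p₂) ≈ 1.581 rad (90.6°).
Interpolate at f = 1/4 with slerp weights a = sin((1−f)δ)/sin δ ≈ 0.927, b = sin(fδ)/sin δ ≈ 0.385.
p = a·p₁ + b·p₂ ≈ (-0.289, -0.543, 0.788); φ = arcsin(p_z) ≈ 52.03°, λ = atan2(p_y, p_x) ≈ -118.00°.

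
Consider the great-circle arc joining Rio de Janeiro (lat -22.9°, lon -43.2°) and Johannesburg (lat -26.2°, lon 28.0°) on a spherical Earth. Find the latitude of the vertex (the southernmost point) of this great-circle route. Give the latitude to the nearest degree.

The great circle lies in the plane with unit normal n̂ = (p₁ × p₂)/|p₁ × p₂|.
Here n̂_z ≈ +0.870; the vertex latitude is φ_max = arccos|n̂_z| ≈ 29.5°.
Check via Clairaut: cos φ_max = |cos φ₁| · sin C = cos(22.9°)·sin(109.1°) ≈ 0.870, again giving ≈ 29.5°.

≈ -29°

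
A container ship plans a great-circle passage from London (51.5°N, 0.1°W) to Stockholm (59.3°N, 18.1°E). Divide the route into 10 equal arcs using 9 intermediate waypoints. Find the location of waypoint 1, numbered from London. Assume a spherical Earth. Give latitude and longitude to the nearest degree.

Write both endpoints as unit vectors p₁, p₂ with components (cos φ cos λ, cos φ sin λ, sin φ).
The central angle between the endpoints is δ = arccos(p₁·p₂) ≈ 0.225 rad (12.9°).
Interpolate at f = 1/10 with slerp weights a = sin((1−f)δ)/sin δ ≈ 0.901, b = sin(fδ)/sin δ ≈ 0.101.
p = a·p₁ + b·p₂ ≈ (0.610, 0.015, 0.792); φ = arcsin(p_z) ≈ 52.39°, λ = atan2(p_y, p_x) ≈ 1.41°.

≈ (52°N, 1°E)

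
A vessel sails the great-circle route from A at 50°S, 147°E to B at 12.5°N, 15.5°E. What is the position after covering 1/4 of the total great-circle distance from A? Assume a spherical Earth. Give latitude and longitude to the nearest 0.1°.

≈ 53.2°S, 95.6°E

The haversine formula gives a central angle δ ≈ 2.192 rad (125.6°) between the endpoints.
Interpolate at f = 1/4 with slerp weights a = sin((1−f)δ)/sin δ ≈ 1.226, b = sin(fδ)/sin δ ≈ 0.640.
p = a·p₁ + b·p₂ ≈ (-0.059, 0.596, -0.801); φ = arcsin(p_z) ≈ -53.19°, λ = atan2(p_y, p_x) ≈ 95.61°.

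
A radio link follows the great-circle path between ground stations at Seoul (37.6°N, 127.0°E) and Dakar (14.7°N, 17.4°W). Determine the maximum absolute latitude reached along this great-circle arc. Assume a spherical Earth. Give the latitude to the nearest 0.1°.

The great circle lies in the plane with unit normal n̂ = (p₁ × p₂)/|p₁ × p₂|.
Here n̂_z ≈ -0.505; the vertex latitude is φ_max = arccos|n̂_z| ≈ 59.7°.
Check via Clairaut: cos φ_max = |cos φ₁| · sin C = cos(37.6°)·sin(39.6°) ≈ 0.505, again giving ≈ 59.7°.

≈ 59.7°N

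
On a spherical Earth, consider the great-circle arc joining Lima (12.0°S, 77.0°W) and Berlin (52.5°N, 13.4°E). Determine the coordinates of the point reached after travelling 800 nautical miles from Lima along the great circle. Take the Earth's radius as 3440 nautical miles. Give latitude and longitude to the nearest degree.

≈ 1°S, 69°W

From cos δ = sin φ₁ sin φ₂ + cos φ₁ cos φ₂ cos Δλ, the central angle is δ ≈ 1.741 rad (99.7°). The total great-circle distance is δ·R ≈ 1.741 × 3440 ≈ 5988 nmi, so the target fraction is f = 800/5988 ≈ 0.134.
Interpolate at f ≈ 0.134 with slerp weights a = sin((1−f)δ)/sin δ ≈ 1.013, b = sin(fδ)/sin δ ≈ 0.234.
p = a·p₁ + b·p₂ ≈ (0.361, -0.932, -0.025); φ = arcsin(p_z) ≈ -1.43°, λ = atan2(p_y, p_x) ≈ -68.81°.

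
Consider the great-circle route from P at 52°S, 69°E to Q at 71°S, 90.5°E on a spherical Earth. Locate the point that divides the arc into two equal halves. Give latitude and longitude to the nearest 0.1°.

The haversine formula gives a central angle δ ≈ 0.372 rad (21.3°) between the endpoints.
Interpolate at f = 1/2 with slerp weights a = sin((1−f)δ)/sin δ ≈ 0.509, b = sin(fδ)/sin δ ≈ 0.509.
p = a·p₁ + b·p₂ ≈ (0.111, 0.458, -0.882); φ = arcsin(p_z) ≈ -61.88°, λ = atan2(p_y, p_x) ≈ 76.40°.

≈ 61.9°S, 76.4°E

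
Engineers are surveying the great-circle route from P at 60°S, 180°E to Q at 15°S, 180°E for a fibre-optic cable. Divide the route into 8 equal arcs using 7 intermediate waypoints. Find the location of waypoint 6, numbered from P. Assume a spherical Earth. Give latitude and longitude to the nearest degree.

Write both endpoints as unit vectors p₁, p₂ with components (cos φ cos λ, cos φ sin λ, sin φ).
The central angle between the endpoints is δ = arccos(p₁·p₂) ≈ 0.785 rad (45.0°).
Interpolate at f = 6/8 with slerp weights a = sin((1−f)δ)/sin δ ≈ 0.276, b = sin(fδ)/sin δ ≈ 0.786.
p = a·p₁ + b·p₂ ≈ (-0.897, 0.000, -0.442); φ = arcsin(p_z) ≈ -26.25°, λ = atan2(p_y, p_x) ≈ 180.00°.

≈ 26°S, 180°E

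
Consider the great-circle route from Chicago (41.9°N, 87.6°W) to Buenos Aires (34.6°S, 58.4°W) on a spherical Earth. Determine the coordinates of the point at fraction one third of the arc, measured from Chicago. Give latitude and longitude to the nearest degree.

≈ (17°N, 76°W)

Convert each endpoint to a unit vector on the sphere (x = cos φ cos λ, y = cos φ sin λ, z = sin φ).
The central angle between the endpoints is δ = arccos(p₁·p₂) ≈ 1.415 rad (81.0°).
Interpolate at f = 1/3 with slerp weights a = sin((1−f)δ)/sin δ ≈ 0.819, b = sin(fδ)/sin δ ≈ 0.460.
p = a·p₁ + b·p₂ ≈ (0.224, -0.932, 0.286); φ = arcsin(p_z) ≈ 16.62°, λ = atan2(p_y, p_x) ≈ -76.49°.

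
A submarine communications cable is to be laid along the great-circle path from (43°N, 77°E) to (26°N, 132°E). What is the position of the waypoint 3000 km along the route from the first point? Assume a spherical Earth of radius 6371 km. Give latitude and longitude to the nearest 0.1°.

Write both endpoints as unit vectors p₁, p₂ with components (cos φ cos λ, cos φ sin λ, sin φ).
The central angle between the endpoints is δ = arccos(p₁·p₂) ≈ 0.828 rad (47.5°). The total great-circle distance is δ·R ≈ 0.828 × 6371 ≈ 5278 km, so the target fraction is f = 3000/5278 ≈ 0.568.
Interpolate at f ≈ 0.568 with slerp weights a = sin((1−f)δ)/sin δ ≈ 0.475, b = sin(fδ)/sin δ ≈ 0.616.
p = a·p₁ + b·p₂ ≈ (-0.292, 0.750, 0.594); φ = arcsin(p_z) ≈ 36.43°, λ = atan2(p_y, p_x) ≈ 111.29°.

≈ (36.4°N, 111.3°E)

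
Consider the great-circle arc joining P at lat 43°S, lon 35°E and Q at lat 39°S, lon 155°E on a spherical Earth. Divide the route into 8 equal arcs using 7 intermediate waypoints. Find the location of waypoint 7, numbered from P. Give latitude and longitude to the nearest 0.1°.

≈ lat 46.5°S, lon 145.5°E

The haversine formula gives a central angle δ ≈ 1.425 rad (81.7°) between the endpoints.
Interpolate at f = 7/8 with slerp weights a = sin((1−f)δ)/sin δ ≈ 0.179, b = sin(fδ)/sin δ ≈ 0.958.
p = a·p₁ + b·p₂ ≈ (-0.568, 0.390, -0.725); φ = arcsin(p_z) ≈ -46.48°, λ = atan2(p_y, p_x) ≈ 145.52°.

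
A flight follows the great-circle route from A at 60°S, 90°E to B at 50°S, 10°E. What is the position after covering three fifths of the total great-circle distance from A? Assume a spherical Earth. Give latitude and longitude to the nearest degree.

Write both endpoints as unit vectors p₁, p₂ with components (cos φ cos λ, cos φ sin λ, sin φ).
The central angle between the endpoints is δ = arccos(p₁·p₂) ≈ 0.768 rad (44.0°).
Interpolate at f = 3/5 with slerp weights a = sin((1−f)δ)/sin δ ≈ 0.435, b = sin(fδ)/sin δ ≈ 0.640.
p = a·p₁ + b·p₂ ≈ (0.405, 0.289, -0.867); φ = arcsin(p_z) ≈ -60.15°, λ = atan2(p_y, p_x) ≈ 35.51°.

≈ 60°S, 36°E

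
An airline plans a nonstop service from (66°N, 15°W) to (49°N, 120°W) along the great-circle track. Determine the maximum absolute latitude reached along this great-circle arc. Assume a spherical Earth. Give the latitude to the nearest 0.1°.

The great circle lies in the plane with unit normal n̂ = (p₁ × p₂)/|p₁ × p₂|.
Here n̂_z ≈ -0.329; the vertex latitude is φ_max = arccos|n̂_z| ≈ 70.8°.
Check via Clairaut: cos φ_max = |cos φ₁| · sin C = cos(66.0°)·sin(53.9°) ≈ 0.329, again giving ≈ 70.8°.

≈ 70.8°N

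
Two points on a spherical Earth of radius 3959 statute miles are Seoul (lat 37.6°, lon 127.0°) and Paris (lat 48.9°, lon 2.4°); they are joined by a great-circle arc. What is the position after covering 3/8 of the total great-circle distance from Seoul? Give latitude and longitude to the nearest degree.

The haversine formula gives a central angle δ ≈ 1.406 rad (80.6°) between the endpoints.
Interpolate at f = 3/8 with slerp weights a = sin((1−f)δ)/sin δ ≈ 0.781, b = sin(fδ)/sin δ ≈ 0.510.
p = a·p₁ + b·p₂ ≈ (-0.037, 0.508, 0.861); φ = arcsin(p_z) ≈ 59.38°, λ = atan2(p_y, p_x) ≈ 94.18°.

≈ lat 59°, lon 94°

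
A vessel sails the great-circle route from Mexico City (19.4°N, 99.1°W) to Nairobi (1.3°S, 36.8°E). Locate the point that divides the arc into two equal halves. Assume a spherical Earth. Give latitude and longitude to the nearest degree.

≈ (23°N, 27°W)

Write both endpoints as unit vectors p₁, p₂ with components (cos φ cos λ, cos φ sin λ, sin φ).
The central angle between the endpoints is δ = arccos(p₁·p₂) ≈ 2.325 rad (133.2°).
Interpolate at f = 1/2 with slerp weights a = sin((1−f)δ)/sin δ ≈ 1.259, b = sin(fδ)/sin δ ≈ 1.259.
p = a·p₁ + b·p₂ ≈ (0.820, -0.419, 0.390); φ = arcsin(p_z) ≈ 22.94°, λ = atan2(p_y, p_x) ≈ -27.04°.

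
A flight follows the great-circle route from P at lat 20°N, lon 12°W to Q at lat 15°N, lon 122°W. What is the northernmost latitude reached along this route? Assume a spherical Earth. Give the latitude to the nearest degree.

≈ 29°N

The great circle lies in the plane with unit normal n̂ = (p₁ × p₂)/|p₁ × p₂|.
Here n̂_z ≈ -0.875; the vertex latitude is φ_max = arccos|n̂_z| ≈ 29.0°.
Check via Clairaut: cos φ_max = |cos φ₁| · sin C = cos(20.0°)·sin(68.6°) ≈ 0.875, again giving ≈ 29.0°.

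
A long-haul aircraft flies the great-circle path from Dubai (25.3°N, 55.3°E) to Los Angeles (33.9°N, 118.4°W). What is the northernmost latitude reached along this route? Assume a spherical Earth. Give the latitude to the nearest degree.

The great circle lies in the plane with unit normal n̂ = (p₁ × p₂)/|p₁ × p₂|.
Here n̂_z ≈ -0.096; the vertex latitude is φ_max = arccos|n̂_z| ≈ 84.5°.
Check via Clairaut: cos φ_max = |cos φ₁| · sin C = cos(25.3°)·sin(6.1°) ≈ 0.096, again giving ≈ 84.5°.

≈ 85°N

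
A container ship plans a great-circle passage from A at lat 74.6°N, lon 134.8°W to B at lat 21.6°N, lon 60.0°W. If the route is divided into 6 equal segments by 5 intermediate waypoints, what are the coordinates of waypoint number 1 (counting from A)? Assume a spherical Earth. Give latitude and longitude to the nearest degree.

Write both endpoints as unit vectors p₁, p₂ with components (cos φ cos λ, cos φ sin λ, sin φ).
The central angle between the endpoints is δ = arccos(p₁·p₂) ≈ 1.138 rad (65.2°).
Interpolate at f = 1/6 with slerp weights a = sin((1−f)δ)/sin δ ≈ 0.895, b = sin(fδ)/sin δ ≈ 0.208.
p = a·p₁ + b·p₂ ≈ (-0.071, -0.336, 0.939); φ = arcsin(p_z) ≈ 69.93°, λ = atan2(p_y, p_x) ≈ -101.92°.

≈ lat 70°N, lon 102°W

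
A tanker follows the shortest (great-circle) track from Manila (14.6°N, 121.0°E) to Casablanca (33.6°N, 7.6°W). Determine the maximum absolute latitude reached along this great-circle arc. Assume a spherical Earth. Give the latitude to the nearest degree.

The great circle lies in the plane with unit normal n̂ = (p₁ × p₂)/|p₁ × p₂|.
Here n̂_z ≈ -0.676; the vertex latitude is φ_max = arccos|n̂_z| ≈ 47.5°.
Check via Clairaut: cos φ_max = |cos φ₁| · sin C = cos(14.6°)·sin(44.3°) ≈ 0.676, again giving ≈ 47.5°.

≈ 47°N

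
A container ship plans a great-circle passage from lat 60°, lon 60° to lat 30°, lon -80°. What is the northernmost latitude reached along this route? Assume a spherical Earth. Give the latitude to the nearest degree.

The great circle lies in the plane with unit normal n̂ = (p₁ × p₂)/|p₁ × p₂|.
Here n̂_z ≈ -0.280; the vertex latitude is φ_max = arccos|n̂_z| ≈ 73.8°.
Check via Clairaut: cos φ_max = |cos φ₁| · sin C = cos(60.0°)·sin(34.0°) ≈ 0.280, again giving ≈ 73.8°.

≈ 74°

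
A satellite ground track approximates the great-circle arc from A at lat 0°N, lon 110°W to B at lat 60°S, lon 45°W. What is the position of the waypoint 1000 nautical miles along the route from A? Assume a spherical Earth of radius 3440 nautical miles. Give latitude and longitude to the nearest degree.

≈ lat 15°S, lon 102°W

From cos δ = sin φ₁ sin φ₂ + cos φ₁ cos φ₂ cos Δλ, the central angle is δ ≈ 1.358 rad (77.8°). The total great-circle distance is δ·R ≈ 1.358 × 3440 ≈ 4671 nmi, so the target fraction is f = 1000/4671 ≈ 0.214.
Interpolate at f ≈ 0.214 with slerp weights a = sin((1−f)δ)/sin δ ≈ 0.896, b = sin(fδ)/sin δ ≈ 0.293.
p = a·p₁ + b·p₂ ≈ (-0.203, -0.946, -0.254); φ = arcsin(p_z) ≈ -14.71°, λ = atan2(p_y, p_x) ≈ -102.10°.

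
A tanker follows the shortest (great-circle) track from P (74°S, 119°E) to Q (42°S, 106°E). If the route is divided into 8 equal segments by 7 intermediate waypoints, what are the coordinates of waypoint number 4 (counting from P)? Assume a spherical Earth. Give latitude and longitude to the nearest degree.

The haversine formula gives a central angle δ ≈ 0.568 rad (32.6°) between the endpoints.
Interpolate at f = 4/8 with slerp weights a = sin((1−f)δ)/sin δ ≈ 0.521, b = sin(fδ)/sin δ ≈ 0.521.
p = a·p₁ + b·p₂ ≈ (-0.176, 0.498, -0.849); φ = arcsin(p_z) ≈ -58.13°, λ = atan2(p_y, p_x) ≈ 109.51°.

≈ (58°S, 110°E)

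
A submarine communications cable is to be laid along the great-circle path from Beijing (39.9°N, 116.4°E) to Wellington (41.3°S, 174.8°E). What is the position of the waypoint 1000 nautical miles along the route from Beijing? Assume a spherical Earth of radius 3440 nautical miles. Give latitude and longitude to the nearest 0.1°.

From cos δ = sin φ₁ sin φ₂ + cos φ₁ cos φ₂ cos Δλ, the central angle is δ ≈ 1.692 rad (97.0°). The total great-circle distance is δ·R ≈ 1.692 × 3440 ≈ 5822 nmi, so the target fraction is f = 1000/5822 ≈ 0.172.
Interpolate at f ≈ 0.172 with slerp weights a = sin((1−f)δ)/sin δ ≈ 0.993, b = sin(fδ)/sin δ ≈ 0.289.
p = a·p₁ + b·p₂ ≈ (-0.555, 0.702, 0.446); φ = arcsin(p_z) ≈ 26.52°, λ = atan2(p_y, p_x) ≈ 128.32°.

≈ (26.5°N, 128.3°E)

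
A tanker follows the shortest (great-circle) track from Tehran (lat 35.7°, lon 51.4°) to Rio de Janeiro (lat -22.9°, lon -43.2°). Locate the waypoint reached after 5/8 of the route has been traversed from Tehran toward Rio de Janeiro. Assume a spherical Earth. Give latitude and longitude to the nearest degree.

Write both endpoints as unit vectors p₁, p₂ with components (cos φ cos λ, cos φ sin λ, sin φ).
The central angle between the endpoints is δ = arccos(p₁·p₂) ≈ 1.862 rad (106.7°).
Interpolate at f = 5/8 with slerp weights a = sin((1−f)δ)/sin δ ≈ 0.671, b = sin(fδ)/sin δ ≈ 0.959.
p = a·p₁ + b·p₂ ≈ (0.984, -0.179, 0.019); φ = arcsin(p_z) ≈ 1.07°, λ = atan2(p_y, p_x) ≈ -10.29°.

≈ lat 1°, lon -10°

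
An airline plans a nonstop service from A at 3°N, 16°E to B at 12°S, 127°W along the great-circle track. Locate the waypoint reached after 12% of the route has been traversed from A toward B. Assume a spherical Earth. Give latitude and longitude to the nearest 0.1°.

The haversine formula gives a central angle δ ≈ 2.483 rad (142.3°) between the endpoints.
Interpolate at f = 0.12 with slerp weights a = sin((1−f)δ)/sin δ ≈ 1.336, b = sin(fδ)/sin δ ≈ 0.480.
p = a·p₁ + b·p₂ ≈ (1.000, -0.007, -0.030); φ = arcsin(p_z) ≈ -1.71°, λ = atan2(p_y, p_x) ≈ -0.42°.

≈ 1.7°S, 0.4°W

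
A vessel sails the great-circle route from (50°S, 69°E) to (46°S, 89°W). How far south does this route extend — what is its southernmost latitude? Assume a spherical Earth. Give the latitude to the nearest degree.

The great circle lies in the plane with unit normal n̂ = (p₁ × p₂)/|p₁ × p₂|.
Here n̂_z ≈ -0.169; the vertex latitude is φ_max = arccos|n̂_z| ≈ 80.3°.
Check via Clairaut: cos φ_max = |cos φ₁| · sin C = cos(50.0°)·sin(164.8°) ≈ 0.169, again giving ≈ 80.3°.

≈ 80°S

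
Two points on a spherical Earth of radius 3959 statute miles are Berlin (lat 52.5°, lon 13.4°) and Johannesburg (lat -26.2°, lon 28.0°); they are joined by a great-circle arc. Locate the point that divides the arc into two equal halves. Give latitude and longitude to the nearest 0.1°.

Convert each endpoint to a unit vector on the sphere (x = cos φ cos λ, y = cos φ sin λ, z = sin φ).
The central angle between the endpoints is δ = arccos(p₁·p₂) ≈ 1.392 rad (79.7°).
Interpolate at f = 1/2 with slerp weights a = sin((1−f)δ)/sin δ ≈ 0.651, b = sin(fδ)/sin δ ≈ 0.651.
p = a·p₁ + b·p₂ ≈ (0.902, 0.366, 0.229); φ = arcsin(p_z) ≈ 13.25°, λ = atan2(p_y, p_x) ≈ 22.11°.

≈ lat 13.2°, lon 22.1°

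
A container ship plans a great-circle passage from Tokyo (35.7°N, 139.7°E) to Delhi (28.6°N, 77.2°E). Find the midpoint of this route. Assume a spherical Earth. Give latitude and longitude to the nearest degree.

Convert each endpoint to a unit vector on the sphere (x = cos φ cos λ, y = cos φ sin λ, z = sin φ).
The central angle between the endpoints is δ = arccos(p₁·p₂) ≈ 0.917 rad (52.5°).
Interpolate at f = 1/2 with slerp weights a = sin((1−f)δ)/sin δ ≈ 0.558, b = sin(fδ)/sin δ ≈ 0.558.
p = a·p₁ + b·p₂ ≈ (-0.237, 0.770, 0.592); φ = arcsin(p_z) ≈ 36.31°, λ = atan2(p_y, p_x) ≈ 107.09°.

≈ 36°N, 107°E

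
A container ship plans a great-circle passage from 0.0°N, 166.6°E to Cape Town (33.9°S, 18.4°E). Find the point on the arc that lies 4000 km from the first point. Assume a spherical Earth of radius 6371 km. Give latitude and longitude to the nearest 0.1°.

Write both endpoints as unit vectors p₁, p₂ with components (cos φ cos λ, cos φ sin λ, sin φ).
The central angle between the endpoints is δ = arccos(p₁·p₂) ≈ 2.354 rad (134.9°). The total great-circle distance is δ·R ≈ 2.354 × 6371 ≈ 14996 km, so the target fraction is f = 4000/14996 ≈ 0.267.
Interpolate at f ≈ 0.267 with slerp weights a = sin((1−f)δ)/sin δ ≈ 1.394, b = sin(fδ)/sin δ ≈ 0.829.
p = a·p₁ + b·p₂ ≈ (-0.703, 0.540, -0.462); φ = arcsin(p_z) ≈ -27.53°, λ = atan2(p_y, p_x) ≈ 142.47°.

≈ 27.5°S, 142.5°E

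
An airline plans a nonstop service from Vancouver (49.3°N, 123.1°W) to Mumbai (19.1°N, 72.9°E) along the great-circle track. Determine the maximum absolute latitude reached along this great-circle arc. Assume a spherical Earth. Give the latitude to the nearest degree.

The great circle lies in the plane with unit normal n̂ = (p₁ × p₂)/|p₁ × p₂|.
Here n̂_z ≈ -0.181; the vertex latitude is φ_max = arccos|n̂_z| ≈ 79.6°.
Check via Clairaut: cos φ_max = |cos φ₁| · sin C = cos(49.3°)·sin(16.1°) ≈ 0.181, again giving ≈ 79.6°.

≈ 80°N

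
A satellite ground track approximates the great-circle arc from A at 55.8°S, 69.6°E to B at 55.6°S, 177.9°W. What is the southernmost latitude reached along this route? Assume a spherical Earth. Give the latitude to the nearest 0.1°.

The great circle lies in the plane with unit normal n̂ = (p₁ × p₂)/|p₁ × p₂|.
Here n̂_z ≈ +0.354; the vertex latitude is φ_max = arccos|n̂_z| ≈ 69.2°.
Check via Clairaut: cos φ_max = |cos φ₁| · sin C = cos(55.8°)·sin(140.9°) ≈ 0.354, again giving ≈ 69.2°.

≈ 69.2°S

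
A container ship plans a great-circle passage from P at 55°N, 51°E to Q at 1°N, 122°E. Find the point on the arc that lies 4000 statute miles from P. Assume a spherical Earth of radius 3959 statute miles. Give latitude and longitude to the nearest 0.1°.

≈ 17.9°N, 110.2°E

Write both endpoints as unit vectors p₁, p₂ with components (cos φ cos λ, cos φ sin λ, sin φ).
The central angle between the endpoints is δ = arccos(p₁·p₂) ≈ 1.368 rad (78.4°). The total great-circle distance is δ·R ≈ 1.368 × 3959 ≈ 5418 mi, so the target fraction is f = 4000/5418 ≈ 0.738.
Interpolate at f ≈ 0.738 with slerp weights a = sin((1−f)δ)/sin δ ≈ 0.358, b = sin(fδ)/sin δ ≈ 0.865.
p = a·p₁ + b·p₂ ≈ (-0.329, 0.893, 0.308); φ = arcsin(p_z) ≈ 17.95°, λ = atan2(p_y, p_x) ≈ 110.23°.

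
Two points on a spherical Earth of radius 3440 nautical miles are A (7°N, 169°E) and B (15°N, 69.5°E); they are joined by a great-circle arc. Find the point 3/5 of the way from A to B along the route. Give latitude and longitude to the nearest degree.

≈ (17°N, 110°E)

The haversine formula gives a central angle δ ≈ 1.698 rad (97.3°) between the endpoints.
Interpolate at f = 3/5 with slerp weights a = sin((1−f)δ)/sin δ ≈ 0.633, b = sin(fδ)/sin δ ≈ 0.858.
p = a·p₁ + b·p₂ ≈ (-0.327, 0.897, 0.299); φ = arcsin(p_z) ≈ 17.42°, λ = atan2(p_y, p_x) ≈ 110.02°.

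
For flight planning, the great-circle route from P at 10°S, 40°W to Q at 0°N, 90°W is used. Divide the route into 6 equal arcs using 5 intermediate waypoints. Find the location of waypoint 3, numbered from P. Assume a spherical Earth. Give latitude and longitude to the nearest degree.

≈ 6°S, 65°W

The haversine formula gives a central angle δ ≈ 0.885 rad (50.7°) between the endpoints.
Interpolate at f = 3/6 with slerp weights a = sin((1−f)δ)/sin δ ≈ 0.553, b = sin(fδ)/sin δ ≈ 0.553.
p = a·p₁ + b·p₂ ≈ (0.417, -0.904, -0.096); φ = arcsin(p_z) ≈ -5.51°, λ = atan2(p_y, p_x) ≈ -65.20°.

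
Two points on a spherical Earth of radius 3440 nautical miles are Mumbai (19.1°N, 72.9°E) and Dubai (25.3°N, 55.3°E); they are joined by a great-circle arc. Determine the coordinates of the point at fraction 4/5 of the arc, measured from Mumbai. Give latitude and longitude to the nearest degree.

Write both endpoints as unit vectors p₁, p₂ with components (cos φ cos λ, cos φ sin λ, sin φ).
The central angle between the endpoints is δ = arccos(p₁·p₂) ≈ 0.304 rad (17.4°).
Interpolate at f = 4/5 with slerp weights a = sin((1−f)δ)/sin δ ≈ 0.203, b = sin(fδ)/sin δ ≈ 0.804.
p = a·p₁ + b·p₂ ≈ (0.470, 0.781, 0.410); φ = arcsin(p_z) ≈ 24.22°, λ = atan2(p_y, p_x) ≈ 58.95°.

≈ 24°N, 59°E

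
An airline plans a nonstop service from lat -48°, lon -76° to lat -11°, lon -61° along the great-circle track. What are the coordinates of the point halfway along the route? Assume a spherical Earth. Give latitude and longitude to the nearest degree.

≈ lat -30°, lon -67°

From cos δ = sin φ₁ sin φ₂ + cos φ₁ cos φ₂ cos Δλ, the central angle is δ ≈ 0.682 rad (39.1°).
Interpolate at f = 1/2 with slerp weights a = sin((1−f)δ)/sin δ ≈ 0.531, b = sin(fδ)/sin δ ≈ 0.531.
p = a·p₁ + b·p₂ ≈ (0.338, -0.800, -0.496); φ = arcsin(p_z) ≈ -29.70°, λ = atan2(p_y, p_x) ≈ -67.07°.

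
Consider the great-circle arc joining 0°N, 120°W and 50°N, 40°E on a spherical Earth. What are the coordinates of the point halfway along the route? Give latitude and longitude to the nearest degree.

Convert each endpoint to a unit vector on the sphere (x = cos φ cos λ, y = cos φ sin λ, z = sin φ).
The central angle between the endpoints is δ = arccos(p₁·p₂) ≈ 2.219 rad (127.2°).
Interpolate at f = 1/2 with slerp weights a = sin((1−f)δ)/sin δ ≈ 1.124, b = sin(fδ)/sin δ ≈ 1.124.
p = a·p₁ + b·p₂ ≈ (-0.009, -0.509, 0.861); φ = arcsin(p_z) ≈ 59.41°, λ = atan2(p_y, p_x) ≈ -90.96°.

≈ 59°N, 91°W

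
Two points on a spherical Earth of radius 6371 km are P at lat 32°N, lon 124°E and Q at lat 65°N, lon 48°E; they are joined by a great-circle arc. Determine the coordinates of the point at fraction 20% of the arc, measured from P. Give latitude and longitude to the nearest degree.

Write both endpoints as unit vectors p₁, p₂ with components (cos φ cos λ, cos φ sin λ, sin φ).
The central angle between the endpoints is δ = arccos(p₁·p₂) ≈ 0.968 rad (55.5°).
Interpolate at f = 0.20 with slerp weights a = sin((1−f)δ)/sin δ ≈ 0.849, b = sin(fδ)/sin δ ≈ 0.234.
p = a·p₁ + b·p₂ ≈ (-0.337, 0.670, 0.662); φ = arcsin(p_z) ≈ 41.42°, λ = atan2(p_y, p_x) ≈ 116.66°.

≈ lat 41°N, lon 117°E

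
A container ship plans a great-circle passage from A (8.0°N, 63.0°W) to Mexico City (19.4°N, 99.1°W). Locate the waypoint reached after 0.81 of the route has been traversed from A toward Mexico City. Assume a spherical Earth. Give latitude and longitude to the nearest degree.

The haversine formula gives a central angle δ ≈ 0.642 rad (36.8°) between the endpoints.
Interpolate at f = 0.81 with slerp weights a = sin((1−f)δ)/sin δ ≈ 0.203, b = sin(fδ)/sin δ ≈ 0.830.
p = a·p₁ + b·p₂ ≈ (-0.032, -0.952, 0.304); φ = arcsin(p_z) ≈ 17.69°, λ = atan2(p_y, p_x) ≈ -91.95°.

≈ (18°N, 92°W)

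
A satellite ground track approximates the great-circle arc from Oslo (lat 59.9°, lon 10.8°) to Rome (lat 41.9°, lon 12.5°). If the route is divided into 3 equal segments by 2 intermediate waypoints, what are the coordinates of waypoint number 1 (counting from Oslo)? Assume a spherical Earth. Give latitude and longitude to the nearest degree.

≈ lat 54°, lon 12°

Convert each endpoint to a unit vector on the sphere (x = cos φ cos λ, y = cos φ sin λ, z = sin φ).
The central angle between the endpoints is δ = arccos(p₁·p₂) ≈ 0.315 rad (18.0°).
Interpolate at f = 1/3 with slerp weights a = sin((1−f)δ)/sin δ ≈ 0.673, b = sin(fδ)/sin δ ≈ 0.338.
p = a·p₁ + b·p₂ ≈ (0.577, 0.118, 0.808); φ = arcsin(p_z) ≈ 53.90°, λ = atan2(p_y, p_x) ≈ 11.53°.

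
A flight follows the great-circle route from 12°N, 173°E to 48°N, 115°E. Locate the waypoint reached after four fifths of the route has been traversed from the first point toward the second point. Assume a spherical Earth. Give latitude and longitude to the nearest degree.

The haversine formula gives a central angle δ ≈ 1.046 rad (59.9°) between the endpoints.
Interpolate at f = 4/5 with slerp weights a = sin((1−f)δ)/sin δ ≈ 0.240, b = sin(fδ)/sin δ ≈ 0.858.
p = a·p₁ + b·p₂ ≈ (-0.476, 0.549, 0.687); φ = arcsin(p_z) ≈ 43.43°, λ = atan2(p_y, p_x) ≈ 130.91°.

≈ 43°N, 131°E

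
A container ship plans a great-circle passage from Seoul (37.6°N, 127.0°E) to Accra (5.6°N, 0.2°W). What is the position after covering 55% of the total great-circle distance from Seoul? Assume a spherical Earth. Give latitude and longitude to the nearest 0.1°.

Convert each endpoint to a unit vector on the sphere (x = cos φ cos λ, y = cos φ sin λ, z = sin φ).
The central angle between the endpoints is δ = arccos(p₁·p₂) ≈ 2.001 rad (114.7°).
Interpolate at f = 0.55 with slerp weights a = sin((1−f)δ)/sin δ ≈ 0.862, b = sin(fδ)/sin δ ≈ 0.981.
p = a·p₁ + b·p₂ ≈ (0.565, 0.542, 0.622); φ = arcsin(p_z) ≈ 38.45°, λ = atan2(p_y, p_x) ≈ 43.81°.

≈ (38.5°N, 43.8°E)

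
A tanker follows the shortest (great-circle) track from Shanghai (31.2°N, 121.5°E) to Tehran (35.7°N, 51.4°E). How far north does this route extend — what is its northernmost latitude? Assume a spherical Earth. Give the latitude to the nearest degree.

The great circle lies in the plane with unit normal n̂ = (p₁ × p₂)/|p₁ × p₂|.
Here n̂_z ≈ -0.775; the vertex latitude is φ_max = arccos|n̂_z| ≈ 39.2°.
Check via Clairaut: cos φ_max = |cos φ₁| · sin C = cos(31.2°)·sin(65.0°) ≈ 0.775, again giving ≈ 39.2°.

≈ 39°N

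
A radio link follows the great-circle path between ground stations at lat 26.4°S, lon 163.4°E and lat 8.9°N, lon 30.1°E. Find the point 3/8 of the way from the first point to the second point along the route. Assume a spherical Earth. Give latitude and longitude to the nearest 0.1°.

Convert each endpoint to a unit vector on the sphere (x = cos φ cos λ, y = cos φ sin λ, z = sin φ).
The central angle between the endpoints is δ = arccos(p₁·p₂) ≈ 2.313 rad (132.5°).
Interpolate at f = 3/8 with slerp weights a = sin((1−f)δ)/sin δ ≈ 1.346, b = sin(fδ)/sin δ ≈ 1.034.
p = a·p₁ + b·p₂ ≈ (-0.271, 0.857, -0.438); φ = arcsin(p_z) ≈ -26.00°, λ = atan2(p_y, p_x) ≈ 107.56°.

≈ lat 26.0°S, lon 107.6°E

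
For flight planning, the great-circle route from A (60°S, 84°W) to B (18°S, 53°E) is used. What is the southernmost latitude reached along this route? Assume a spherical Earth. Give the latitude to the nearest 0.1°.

The great circle lies in the plane with unit normal n̂ = (p₁ × p₂)/|p₁ × p₂|.
Here n̂_z ≈ +0.325; the vertex latitude is φ_max = arccos|n̂_z| ≈ 71.0°.
Check via Clairaut: cos φ_max = |cos φ₁| · sin C = cos(60.0°)·sin(139.4°) ≈ 0.325, again giving ≈ 71.0°.

≈ 71.0°S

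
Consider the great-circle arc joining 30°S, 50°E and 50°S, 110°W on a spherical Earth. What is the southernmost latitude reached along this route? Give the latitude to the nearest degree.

≈ 79°S

The great circle lies in the plane with unit normal n̂ = (p₁ × p₂)/|p₁ × p₂|.
Here n̂_z ≈ -0.192; the vertex latitude is φ_max = arccos|n̂_z| ≈ 78.9°.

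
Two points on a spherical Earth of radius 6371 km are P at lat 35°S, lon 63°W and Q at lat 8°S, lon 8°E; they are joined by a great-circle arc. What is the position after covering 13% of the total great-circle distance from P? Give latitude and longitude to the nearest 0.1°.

≈ lat 33.8°S, lon 52.1°W

Write both endpoints as unit vectors p₁, p₂ with components (cos φ cos λ, cos φ sin λ, sin φ).
The central angle between the endpoints is δ = arccos(p₁·p₂) ≈ 1.220 rad (69.9°).
Interpolate at f = 0.13 with slerp weights a = sin((1−f)δ)/sin δ ≈ 0.930, b = sin(fδ)/sin δ ≈ 0.168.
p = a·p₁ + b·p₂ ≈ (0.511, -0.655, -0.557); φ = arcsin(p_z) ≈ -33.82°, λ = atan2(p_y, p_x) ≈ -52.08°.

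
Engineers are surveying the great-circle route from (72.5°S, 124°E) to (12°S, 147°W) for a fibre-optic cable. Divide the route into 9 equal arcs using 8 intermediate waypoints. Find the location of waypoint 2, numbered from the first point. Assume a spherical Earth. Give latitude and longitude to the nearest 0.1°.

Convert each endpoint to a unit vector on the sphere (x = cos φ cos λ, y = cos φ sin λ, z = sin φ).
The central angle between the endpoints is δ = arccos(p₁·p₂) ≈ 1.366 rad (78.3°).
Interpolate at f = 2/9 with slerp weights a = sin((1−f)δ)/sin δ ≈ 0.892, b = sin(fδ)/sin δ ≈ 0.305.
p = a·p₁ + b·p₂ ≈ (-0.400, 0.060, -0.914); φ = arcsin(p_z) ≈ -66.12°, λ = atan2(p_y, p_x) ≈ 171.51°.

≈ (66.1°S, 171.5°E)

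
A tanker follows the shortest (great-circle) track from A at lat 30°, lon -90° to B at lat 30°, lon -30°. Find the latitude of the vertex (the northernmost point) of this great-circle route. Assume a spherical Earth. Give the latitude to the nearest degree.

≈ 34°

The great circle lies in the plane with unit normal n̂ = (p₁ × p₂)/|p₁ × p₂|.
Here n̂_z ≈ +0.832; the vertex latitude is φ_max = arccos|n̂_z| ≈ 33.7°.
Check via Clairaut: cos φ_max = |cos φ₁| · sin C = cos(30.0°)·sin(73.9°) ≈ 0.832, again giving ≈ 33.7°.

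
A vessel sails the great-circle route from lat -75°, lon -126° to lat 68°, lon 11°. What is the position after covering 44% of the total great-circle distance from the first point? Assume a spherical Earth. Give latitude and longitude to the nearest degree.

≈ lat -18°, lon -35°

Convert each endpoint to a unit vector on the sphere (x = cos φ cos λ, y = cos φ sin λ, z = sin φ).
The central angle between the endpoints is δ = arccos(p₁·p₂) ≈ 2.882 rad (165.1°).
Interpolate at f = 0.44 with slerp weights a = sin((1−f)δ)/sin δ ≈ 3.892, b = sin(fδ)/sin δ ≈ 3.719.
p = a·p₁ + b·p₂ ≈ (0.775, -0.549, -0.312); φ = arcsin(p_z) ≈ -18.16°, λ = atan2(p_y, p_x) ≈ -35.31°.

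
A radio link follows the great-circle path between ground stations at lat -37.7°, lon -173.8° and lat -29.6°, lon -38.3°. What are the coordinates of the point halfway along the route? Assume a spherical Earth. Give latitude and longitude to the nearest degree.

Write both endpoints as unit vectors p₁, p₂ with components (cos φ cos λ, cos φ sin λ, sin φ).
The central angle between the endpoints is δ = arccos(p₁·p₂) ≈ 1.761 rad (100.9°).
Interpolate at f = 1/2 with slerp weights a = sin((1−f)δ)/sin δ ≈ 0.785, b = sin(fδ)/sin δ ≈ 0.785.
p = a·p₁ + b·p₂ ≈ (-0.082, -0.490, -0.868); φ = arcsin(p_z) ≈ -60.20°, λ = atan2(p_y, p_x) ≈ -99.48°.

≈ lat -60°, lon -99°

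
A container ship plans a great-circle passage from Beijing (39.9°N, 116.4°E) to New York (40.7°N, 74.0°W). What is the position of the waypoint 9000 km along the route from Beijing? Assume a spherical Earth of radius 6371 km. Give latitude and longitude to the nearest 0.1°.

Write both endpoints as unit vectors p₁, p₂ with components (cos φ cos λ, cos φ sin λ, sin φ).
The central angle between the endpoints is δ = arccos(p₁·p₂) ≈ 1.725 rad (98.8°). The total great-circle distance is δ·R ≈ 1.725 × 6371 ≈ 10991 km, so the target fraction is f = 9000/10991 ≈ 0.819.
Interpolate at f ≈ 0.819 with slerp weights a = sin((1−f)δ)/sin δ ≈ 0.311, b = sin(fδ)/sin δ ≈ 0.999.
p = a·p₁ + b·p₂ ≈ (0.103, -0.515, 0.851); φ = arcsin(p_z) ≈ 58.35°, λ = atan2(p_y, p_x) ≈ -78.71°.

≈ (58.4°N, 78.7°W)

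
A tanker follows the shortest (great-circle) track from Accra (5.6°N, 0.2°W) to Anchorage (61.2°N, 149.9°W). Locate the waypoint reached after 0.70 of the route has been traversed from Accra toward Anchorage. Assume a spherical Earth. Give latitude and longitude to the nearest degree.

≈ 73°N, 61°W

From cos δ = sin φ₁ sin φ₂ + cos φ₁ cos φ₂ cos Δλ, the central angle is δ ≈ 1.905 rad (109.2°).
Interpolate at f = 0.70 with slerp weights a = sin((1−f)δ)/sin δ ≈ 0.573, b = sin(fδ)/sin δ ≈ 1.029.
p = a·p₁ + b·p₂ ≈ (0.141, -0.251, 0.958); φ = arcsin(p_z) ≈ 73.28°, λ = atan2(p_y, p_x) ≈ -60.62°.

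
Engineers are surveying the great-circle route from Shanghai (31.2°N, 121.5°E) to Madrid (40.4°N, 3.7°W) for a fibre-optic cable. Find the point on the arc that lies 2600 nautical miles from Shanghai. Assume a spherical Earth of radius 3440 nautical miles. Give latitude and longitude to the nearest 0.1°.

Convert each endpoint to a unit vector on the sphere (x = cos φ cos λ, y = cos φ sin λ, z = sin φ).
The central angle between the endpoints is δ = arccos(p₁·p₂) ≈ 1.611 rad (92.3°). The total great-circle distance is δ·R ≈ 1.611 × 3440 ≈ 5540 nmi, so the target fraction is f = 2600/5540 ≈ 0.469.
Interpolate at f ≈ 0.469 with slerp weights a = sin((1−f)δ)/sin δ ≈ 0.755, b = sin(fδ)/sin δ ≈ 0.686.
p = a·p₁ + b·p₂ ≈ (0.184, 0.517, 0.836); φ = arcsin(p_z) ≈ 56.72°, λ = atan2(p_y, p_x) ≈ 70.38°.

≈ (56.7°N, 70.4°E)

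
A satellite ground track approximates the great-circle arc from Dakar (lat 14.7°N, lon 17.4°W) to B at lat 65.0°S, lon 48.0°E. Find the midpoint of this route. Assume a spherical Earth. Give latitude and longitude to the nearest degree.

Convert each endpoint to a unit vector on the sphere (x = cos φ cos λ, y = cos φ sin λ, z = sin φ).
The central angle between the endpoints is δ = arccos(p₁·p₂) ≈ 1.631 rad (93.4°).
Interpolate at f = 1/2 with slerp weights a = sin((1−f)δ)/sin δ ≈ 0.729, b = sin(fδ)/sin δ ≈ 0.729.
p = a·p₁ + b·p₂ ≈ (0.879, 0.018, -0.476); φ = arcsin(p_z) ≈ -28.42°, λ = atan2(p_y, p_x) ≈ 1.18°.

≈ lat 28°S, lon 1°E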